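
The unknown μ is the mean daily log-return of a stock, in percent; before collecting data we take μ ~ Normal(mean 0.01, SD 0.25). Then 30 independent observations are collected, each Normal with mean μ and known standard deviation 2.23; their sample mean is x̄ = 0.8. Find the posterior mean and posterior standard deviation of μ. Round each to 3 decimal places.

Posterior mean ≈ 0.226; posterior SD ≈ 0.213

With known σ, the Normal prior is conjugate. Weight on the data is w = (n/σ²)/(n/σ² + 1/τ₀²) = 6.03270/(6.03270+16.0000) = 0.27381.
Posterior mean = w·x̄ + (1−w)·μ₀ = 0.27381·0.8 + 0.72619·0.01 = 0.226. Posterior variance = 1/(6.03270+16.0000) = 0.0453871, so SD = 0.213.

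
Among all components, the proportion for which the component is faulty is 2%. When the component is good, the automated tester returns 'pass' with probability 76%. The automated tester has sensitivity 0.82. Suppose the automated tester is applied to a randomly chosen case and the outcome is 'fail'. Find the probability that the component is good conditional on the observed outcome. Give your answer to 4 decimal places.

Let H be the event that the component is faulty. P(H) = 0.02, so P(¬H) = 0.98. With E the 'fail' result, P(E|H) = 0.82 and P(E|¬H) = 0.24.
P(E) = 0.82·0.02 + 0.24·0.98 = 0.016400 + 0.23520 = 0.25160.
By Bayes' theorem, P(H|E) = 0.016400 / 0.25160 = 0.0652. Hence P(¬H|E) = 1 − 0.0652 = 0.9348.

P(¬H | E) ≈ 0.9348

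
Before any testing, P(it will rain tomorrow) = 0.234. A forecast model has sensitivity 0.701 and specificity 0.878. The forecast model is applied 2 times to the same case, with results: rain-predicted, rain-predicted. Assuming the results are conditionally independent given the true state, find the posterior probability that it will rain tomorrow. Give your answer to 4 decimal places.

With H the event that it will rain tomorrow, the joint likelihood of the observed sequence is P(data|H) = 0.701·0.701 = 0.49140 and P(data|¬H) = 0.122·0.122 = 0.014884.
Bayes: P(H|data) = 0.234·0.49140 / (0.234·0.49140 + 0.766·0.014884) = 0.11499/0.12639 = 0.9098.

Posterior P(H) ≈ 0.9098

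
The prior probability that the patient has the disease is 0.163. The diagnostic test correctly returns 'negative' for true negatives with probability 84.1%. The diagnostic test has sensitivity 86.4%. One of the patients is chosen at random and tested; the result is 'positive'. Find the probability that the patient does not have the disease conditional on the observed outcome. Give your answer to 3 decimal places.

P(¬H | E) ≈ 0.486

Let H be the event that the patient has the disease. P(H) = 0.163, so P(¬H) = 0.837. With E the 'positive' result, P(E|H) = 0.864 and P(E|¬H) = 0.159.
P(E) = 0.864·0.163 + 0.159·0.837 = 0.14083 + 0.13308 = 0.27392.
By Bayes' theorem, P(H|E) = 0.14083 / 0.27392 = 0.514. Hence P(¬H|E) = 1 − 0.514 = 0.486.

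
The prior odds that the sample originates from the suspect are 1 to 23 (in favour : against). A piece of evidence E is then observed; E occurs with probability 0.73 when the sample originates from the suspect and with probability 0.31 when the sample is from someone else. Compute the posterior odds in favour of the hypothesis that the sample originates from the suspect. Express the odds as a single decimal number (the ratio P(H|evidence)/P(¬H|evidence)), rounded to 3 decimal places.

Posterior odds ≈ 0.102

Prior odds = 1/23 = 0.043478.
Likelihood ratio for E = 0.73/0.31 = 2.3548.
Posterior odds = prior odds × LR = 0.10238.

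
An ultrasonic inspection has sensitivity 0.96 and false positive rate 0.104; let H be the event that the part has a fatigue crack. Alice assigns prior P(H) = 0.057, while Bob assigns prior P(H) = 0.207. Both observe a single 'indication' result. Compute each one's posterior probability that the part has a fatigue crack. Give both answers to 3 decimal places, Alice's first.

Alice: 0.358; Bob: 0.707

P('+'|H) = 0.96, P('+'|¬H) = 0.104.
Alice: numerator 0.96·0.057 = 0.054720; evidence = 0.054720+0.104·0.943 = 0.15279; posterior = 0.358.
Bob: numerator 0.96·0.207 = 0.19872; evidence = 0.19872+0.104·0.793 = 0.28119; posterior = 0.707.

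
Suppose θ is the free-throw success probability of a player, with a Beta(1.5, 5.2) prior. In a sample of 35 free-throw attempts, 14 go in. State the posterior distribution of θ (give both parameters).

Observing 14 successes and 21 failures updates Beta(1.5, 5.2) by adding the success and failure counts to the two shape parameters: α = 1.5+14 = 15.5, β = 5.2+21 = 26.2.

Posterior: Beta(15.5, 26.2)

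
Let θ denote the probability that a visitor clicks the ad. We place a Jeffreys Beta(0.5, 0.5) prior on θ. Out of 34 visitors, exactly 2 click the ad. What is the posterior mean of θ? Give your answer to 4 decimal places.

Posterior mean ≈ 0.0714

Observing 2 successes and 32 failures updates Beta(0.5, 0.5) by adding the success and failure counts to the two shape parameters: α = 0.5+2 = 2.5, β = 0.5+32 = 32.5.
Posterior mean = α/(α+β) = 2.5/35 = 0.0714.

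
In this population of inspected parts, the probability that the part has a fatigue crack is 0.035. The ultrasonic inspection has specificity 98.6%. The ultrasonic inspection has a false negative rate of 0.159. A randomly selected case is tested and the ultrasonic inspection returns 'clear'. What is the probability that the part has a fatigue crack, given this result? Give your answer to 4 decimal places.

P(H | E) ≈ 0.0058

Let H be the event that the part has a fatigue crack. P(H) = 0.035, so P(¬H) = 0.965. With E the 'clear' result, P(E|H) = 0.159 and P(E|¬H) = 0.986.
P(E) = 0.159·0.035 + 0.986·0.965 = 0.0055650 + 0.95149 = 0.95705.
By Bayes' theorem, P(H|E) = 0.0055650 / 0.95705 = 0.0058.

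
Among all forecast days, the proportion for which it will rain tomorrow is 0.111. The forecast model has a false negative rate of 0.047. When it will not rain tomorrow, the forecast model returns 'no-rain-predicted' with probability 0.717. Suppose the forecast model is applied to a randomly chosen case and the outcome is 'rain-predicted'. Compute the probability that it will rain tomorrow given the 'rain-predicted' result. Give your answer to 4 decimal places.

Write H for 'it will rain tomorrow'. Prior odds H:¬H = 0.111/0.889 = 0.12486. For the 'rain-predicted' outcome, the likelihood ratio is 0.953/0.283 = 3.3675.
Posterior odds = 0.12486 × 3.3675 = 0.42046, so P(H|E) = 0.42046/(1+0.42046) = 0.2960.

P(H | E) ≈ 0.2960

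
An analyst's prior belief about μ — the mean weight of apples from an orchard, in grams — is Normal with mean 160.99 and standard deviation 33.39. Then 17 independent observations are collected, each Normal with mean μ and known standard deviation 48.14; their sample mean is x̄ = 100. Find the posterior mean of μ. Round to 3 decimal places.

Prior precision 1/τ₀² = 1/33.39² = 0.00089695; data precision n/σ² = 17/48.14² = 0.00733562.
Posterior precision = 0.00089695 + 0.00733562 = 0.00823257.
Posterior mean = (0.00089695·160.99 + 0.00733562·100) / 0.00823257 = 106.645.

Posterior mean ≈ 106.645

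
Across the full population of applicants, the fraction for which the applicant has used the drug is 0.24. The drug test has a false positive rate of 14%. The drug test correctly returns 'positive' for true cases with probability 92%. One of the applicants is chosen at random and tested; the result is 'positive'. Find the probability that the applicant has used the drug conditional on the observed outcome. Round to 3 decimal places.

Let H be the event that the applicant has used the drug. P(H) = 0.24, so P(¬H) = 0.76. With E the 'positive' result, P(E|H) = 0.92 and P(E|¬H) = 0.14.
P(E) = 0.92·0.24 + 0.14·0.76 = 0.22080 + 0.10640 = 0.32720.
By Bayes' theorem, P(H|E) = 0.22080 / 0.32720 = 0.675.

P(H | E) ≈ 0.675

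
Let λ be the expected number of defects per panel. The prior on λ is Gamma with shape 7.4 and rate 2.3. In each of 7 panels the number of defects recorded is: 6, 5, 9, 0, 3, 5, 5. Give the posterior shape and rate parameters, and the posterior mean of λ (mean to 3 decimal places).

Posterior: Gamma(shape=40.4, rate=9.3); mean ≈ 4.344

The Poisson likelihood adds the total count to the shape and the number of exposure periods to the rate. Here ∑xᵢ = 33 and n = 7, so shape 7.4→40.4 and rate 2.3→9.3.
Posterior mean = shape/rate = 40.4/9.3 = 4.344.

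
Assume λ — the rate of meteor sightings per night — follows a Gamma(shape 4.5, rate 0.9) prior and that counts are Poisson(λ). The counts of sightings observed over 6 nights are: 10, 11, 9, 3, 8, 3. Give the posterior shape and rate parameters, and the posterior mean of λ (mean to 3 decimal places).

Posterior: Gamma(shape=48.5, rate=6.9); mean ≈ 7.029

The Poisson likelihood adds the total count to the shape and the number of exposure periods to the rate. Here ∑xᵢ = 44 and n = 6, so shape 4.5→48.5 and rate 0.9→6.9.
Posterior mean = shape/rate = 48.5/6.9 = 7.029.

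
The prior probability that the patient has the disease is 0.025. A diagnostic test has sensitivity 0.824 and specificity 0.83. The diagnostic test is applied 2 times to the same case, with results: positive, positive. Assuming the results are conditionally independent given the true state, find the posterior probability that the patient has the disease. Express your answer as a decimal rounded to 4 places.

Posterior P(H) ≈ 0.3759

Let H be the event that the patient has the disease; start with P(H) = 0.025. P('positive'|H) = 0.824, P('positive'|¬H) = 0.17.
Update on result 1 ('positive'): P(H) ← 0.824·0.0250 / (0.824·0.0250 + 0.17·0.9750) = 0.020600/0.18635 = 0.1105.
Update on result 2 ('positive'): P(H) ← 0.824·0.1105 / (0.824·0.1105 + 0.17·0.8895) = 0.091089/0.24230 = 0.3759.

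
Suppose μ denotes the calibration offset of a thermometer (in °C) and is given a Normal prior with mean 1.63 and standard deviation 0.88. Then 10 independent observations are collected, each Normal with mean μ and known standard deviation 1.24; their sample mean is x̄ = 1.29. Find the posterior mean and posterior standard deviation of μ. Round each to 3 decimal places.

With known σ, the Normal prior is conjugate. Weight on the data is w = (n/σ²)/(n/σ² + 1/τ₀²) = 6.50364/(6.50364+1.29132) = 0.83434.
Posterior mean = w·x̄ + (1−w)·μ₀ = 0.83434·1.29 + 0.16566·1.63 = 1.346. Posterior variance = 1/(6.50364+1.29132) = 0.128288, so SD = 0.358.

Posterior mean ≈ 1.346; posterior SD ≈ 0.358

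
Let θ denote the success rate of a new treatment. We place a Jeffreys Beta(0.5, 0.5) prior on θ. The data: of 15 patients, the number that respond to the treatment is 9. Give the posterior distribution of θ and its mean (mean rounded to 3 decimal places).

Posterior: Beta(9.5, 6.5); mean ≈ 0.594

Observing 9 successes and 6 failures updates Beta(0.5, 0.5) by adding the success and failure counts to the two shape parameters: α = 0.5+9 = 9.5, β = 0.5+6 = 6.5.
Posterior mean = α/(α+β) = 9.5/16 = 0.594.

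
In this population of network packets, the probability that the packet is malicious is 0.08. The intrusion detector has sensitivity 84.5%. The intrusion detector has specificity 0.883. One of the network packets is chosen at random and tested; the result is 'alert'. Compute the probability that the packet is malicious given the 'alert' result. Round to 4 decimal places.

P(H | E) ≈ 0.3858

Write H for 'the packet is malicious'. Prior odds H:¬H = 0.08/0.92 = 0.086957. For the 'alert' outcome, the likelihood ratio is 0.845/0.117 = 7.2222.
Posterior odds = 0.086957 × 7.2222 = 0.62802, so P(H|E) = 0.62802/(1+0.62802) = 0.3858.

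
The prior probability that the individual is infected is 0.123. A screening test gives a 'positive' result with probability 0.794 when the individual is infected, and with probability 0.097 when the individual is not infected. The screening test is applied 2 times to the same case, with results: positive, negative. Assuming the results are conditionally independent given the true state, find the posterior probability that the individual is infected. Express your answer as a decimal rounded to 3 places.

Posterior P(H) ≈ 0.208

With H the event that the individual is infected, the joint likelihood of the observed sequence is P(data|H) = 0.794·0.206 = 0.16356 and P(data|¬H) = 0.097·0.903 = 0.087591.
Bayes: P(H|data) = 0.123·0.16356 / (0.123·0.16356 + 0.877·0.087591) = 0.020118/0.096936 = 0.2075.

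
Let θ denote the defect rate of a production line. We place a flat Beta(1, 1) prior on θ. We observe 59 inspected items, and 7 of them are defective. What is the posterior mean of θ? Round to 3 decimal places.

The binomial likelihood is conjugate to the Beta prior: with 7 successes and 52 failures, the posterior is Beta(1+7, 1+52) = Beta(8, 53).
Posterior mean = α/(α+β) = 8/61 = 0.131.

Posterior mean ≈ 0.131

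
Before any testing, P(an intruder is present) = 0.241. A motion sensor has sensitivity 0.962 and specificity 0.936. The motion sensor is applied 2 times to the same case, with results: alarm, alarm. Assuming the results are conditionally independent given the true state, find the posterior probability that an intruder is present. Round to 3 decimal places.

Posterior P(H) ≈ 0.986

Let H be the event that an intruder is present; start with P(H) = 0.241. P('alarm'|H) = 0.962, P('alarm'|¬H) = 0.064.
Update on result 1 ('alarm'): P(H) ← 0.962·0.2410 / (0.962·0.2410 + 0.064·0.7590) = 0.23184/0.28042 = 0.8268.
Update on result 2 ('alarm'): P(H) ← 0.962·0.8268 / (0.962·0.8268 + 0.064·0.1732) = 0.79536/0.80644 = 0.9863.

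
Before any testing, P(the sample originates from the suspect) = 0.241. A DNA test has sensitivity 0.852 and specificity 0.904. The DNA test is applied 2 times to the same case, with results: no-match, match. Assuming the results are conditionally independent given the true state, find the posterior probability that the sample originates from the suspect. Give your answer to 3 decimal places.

Posterior P(H) ≈ 0.316

Let H be the event that the sample originates from the suspect; start with P(H) = 0.241. P('match'|H) = 0.852, P('match'|¬H) = 0.096.
Update on result 1 ('no-match'): P(H) ← 0.148·0.2410 / (0.148·0.2410 + 0.904·0.7590) = 0.035668/0.72180 = 0.0494.
Update on result 2 ('match'): P(H) ← 0.852·0.0494 / (0.852·0.0494 + 0.096·0.9506) = 0.042102/0.13336 = 0.3157.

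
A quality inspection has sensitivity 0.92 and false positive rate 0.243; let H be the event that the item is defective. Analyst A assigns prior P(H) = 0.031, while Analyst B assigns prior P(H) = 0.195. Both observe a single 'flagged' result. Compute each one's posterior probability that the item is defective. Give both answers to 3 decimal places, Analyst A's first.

P('+'|H) = 0.92, P('+'|¬H) = 0.243.
Analyst A: numerator 0.92·0.031 = 0.028520; evidence = 0.028520+0.243·0.969 = 0.26399; posterior = 0.108.
Analyst B: numerator 0.92·0.195 = 0.17940; evidence = 0.17940+0.243·0.805 = 0.37501; posterior = 0.478.

Analyst A: 0.108; Analyst B: 0.478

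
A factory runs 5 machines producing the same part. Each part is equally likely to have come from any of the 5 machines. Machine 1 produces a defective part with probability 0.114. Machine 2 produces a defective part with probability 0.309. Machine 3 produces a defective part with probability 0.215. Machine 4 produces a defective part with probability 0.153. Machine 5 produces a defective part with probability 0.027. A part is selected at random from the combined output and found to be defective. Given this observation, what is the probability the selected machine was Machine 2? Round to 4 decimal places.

Posterior probability ≈ 0.3778

P(defective|M1) = 0.114; P(defective|M2) = 0.309; P(defective|M3) = 0.215; P(defective|M4) = 0.153; P(defective|M5) = 0.027.
Prior × likelihood for each source: 0.2·0.114=0.02280, 0.2·0.309=0.06180, 0.2·0.215=0.04300, 0.2·0.153=0.03060, 0.2·0.027=0.005400. Summing gives P(defective) = 0.16360.
P(Machine 2 | defective) = 0.06180 / 0.16360 = 0.3778.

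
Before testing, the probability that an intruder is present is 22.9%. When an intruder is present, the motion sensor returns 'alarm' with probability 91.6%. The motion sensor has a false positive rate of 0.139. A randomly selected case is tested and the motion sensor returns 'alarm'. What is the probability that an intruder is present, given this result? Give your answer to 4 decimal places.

P(H | E) ≈ 0.6619

Let H be the event that an intruder is present. P(H) = 0.229, so P(¬H) = 0.771. With E the 'alarm' result, P(E|H) = 0.916 and P(E|¬H) = 0.139.
P(E) = 0.916·0.229 + 0.139·0.771 = 0.20976 + 0.10717 = 0.31693.
By Bayes' theorem, P(H|E) = 0.20976 / 0.31693 = 0.6619.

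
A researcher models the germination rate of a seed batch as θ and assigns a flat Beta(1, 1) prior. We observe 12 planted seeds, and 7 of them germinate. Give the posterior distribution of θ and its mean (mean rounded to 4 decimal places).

Observing 7 successes and 5 failures updates Beta(1, 1) by adding the success and failure counts to the two shape parameters: α = 1+7 = 8, β = 1+5 = 6.
E[θ | data] = 8/(8+6) = 0.5714.

Posterior: Beta(8, 6); mean ≈ 0.5714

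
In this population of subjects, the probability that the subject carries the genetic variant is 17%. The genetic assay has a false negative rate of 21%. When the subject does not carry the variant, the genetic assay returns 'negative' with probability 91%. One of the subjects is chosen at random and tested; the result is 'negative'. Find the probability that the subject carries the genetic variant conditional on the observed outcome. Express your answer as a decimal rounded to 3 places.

Write H for 'the subject carries the genetic variant'. Prior odds H:¬H = 0.17/0.83 = 0.20482. For the 'negative' outcome, the likelihood ratio is 0.21/0.91 = 0.23077.
Posterior odds = 0.20482 × 0.23077 = 0.047266, so P(H|E) = 0.047266/(1+0.047266) = 0.045.

P(H | E) ≈ 0.045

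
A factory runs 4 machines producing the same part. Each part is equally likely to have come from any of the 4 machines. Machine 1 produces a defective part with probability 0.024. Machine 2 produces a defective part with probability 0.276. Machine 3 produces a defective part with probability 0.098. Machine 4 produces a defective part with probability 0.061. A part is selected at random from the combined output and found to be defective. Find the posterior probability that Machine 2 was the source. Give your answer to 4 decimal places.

Posterior probability ≈ 0.6013

P(defective|M1) = 0.024; P(defective|M2) = 0.276; P(defective|M3) = 0.098; P(defective|M4) = 0.061.
Prior × likelihood for each source: 0.25·0.024=0.006000, 0.25·0.276=0.06900, 0.25·0.098=0.02450, 0.25·0.061=0.01525. Summing gives P(defective) = 0.11475.
P(Machine 2 | defective) = 0.06900 / 0.11475 = 0.6013.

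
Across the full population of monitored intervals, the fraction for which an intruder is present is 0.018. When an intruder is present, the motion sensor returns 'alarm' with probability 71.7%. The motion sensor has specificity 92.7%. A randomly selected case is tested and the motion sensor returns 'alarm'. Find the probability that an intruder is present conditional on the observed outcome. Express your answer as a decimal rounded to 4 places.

P(H | E) ≈ 0.1526

Write H for 'an intruder is present'. Prior odds H:¬H = 0.018/0.982 = 0.018330. For the 'alarm' outcome, the likelihood ratio is 0.717/0.073 = 9.8219.
Posterior odds = 0.018330 × 9.8219 = 0.18004, so P(H|E) = 0.18004/(1+0.18004) = 0.1526.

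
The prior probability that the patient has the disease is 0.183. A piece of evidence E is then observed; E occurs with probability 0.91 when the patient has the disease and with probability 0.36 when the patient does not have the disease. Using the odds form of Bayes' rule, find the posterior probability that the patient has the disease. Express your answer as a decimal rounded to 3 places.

Prior odds = 0.183/(1−0.183) = 0.22399. In log-odds, ln(0.22399) = -1.4962.
Add log likelihood ratio: ln(2.5278) = 0.92734.
Posterior log-odds = -0.56881, so posterior odds = exp(-0.56881) = 0.56620. Converting, P(H|E) = 0.56620/1.5662 = 0.362.

Posterior probability ≈ 0.362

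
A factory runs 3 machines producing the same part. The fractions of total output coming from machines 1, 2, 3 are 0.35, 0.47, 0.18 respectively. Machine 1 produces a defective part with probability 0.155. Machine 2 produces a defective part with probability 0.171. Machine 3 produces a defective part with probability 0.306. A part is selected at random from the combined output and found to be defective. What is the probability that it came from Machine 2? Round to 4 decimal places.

Posterior probability ≈ 0.4237

P(defective|M1) = 0.155; P(defective|M2) = 0.171; P(defective|M3) = 0.306.
Prior × likelihood for each source: 0.35·0.155=0.05425, 0.47·0.171=0.08037, 0.18·0.306=0.05508. Summing gives P(defective) = 0.18970.
P(Machine 2 | defective) = 0.08037 / 0.18970 = 0.4237.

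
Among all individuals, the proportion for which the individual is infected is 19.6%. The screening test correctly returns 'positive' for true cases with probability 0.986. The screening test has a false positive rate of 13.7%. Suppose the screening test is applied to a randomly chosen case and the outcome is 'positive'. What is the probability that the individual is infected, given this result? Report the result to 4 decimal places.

P(H | E) ≈ 0.6370

Let H be the event that the individual is infected. P(H) = 0.196, so P(¬H) = 0.804. With E the 'positive' result, P(E|H) = 0.986 and P(E|¬H) = 0.137.
P(E) = 0.986·0.196 + 0.137·0.804 = 0.19326 + 0.11015 = 0.30340.
By Bayes' theorem, P(H|E) = 0.19326 / 0.30340 = 0.6370.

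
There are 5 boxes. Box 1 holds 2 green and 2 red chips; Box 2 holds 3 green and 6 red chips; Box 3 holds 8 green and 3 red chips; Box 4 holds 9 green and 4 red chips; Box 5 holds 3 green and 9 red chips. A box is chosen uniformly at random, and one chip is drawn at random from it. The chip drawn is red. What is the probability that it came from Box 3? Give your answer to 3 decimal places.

Posterior probability ≈ 0.109

Tabulate prior·likelihood by source: [1] prior 0.2, lik 0.5, product 0.1000; [2] prior 0.2, lik 0.6667, product 0.1333; [3] prior 0.2, lik 0.2727, product 0.05455; [4] prior 0.2, lik 0.3077, product 0.06154; [5] prior 0.2, lik 0.75, product 0.1500.
Normalizing constant = 0.49942; the posterior for Box 3 is its product over the sum, 0.05455/0.49942 = 0.109.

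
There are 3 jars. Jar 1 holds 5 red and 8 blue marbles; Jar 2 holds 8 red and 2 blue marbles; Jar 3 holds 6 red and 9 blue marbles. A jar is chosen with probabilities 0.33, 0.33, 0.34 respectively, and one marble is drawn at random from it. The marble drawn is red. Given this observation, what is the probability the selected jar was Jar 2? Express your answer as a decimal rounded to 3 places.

Posterior probability ≈ 0.501

Tabulate prior·likelihood by source: [1] prior 0.33, lik 0.3846, product 0.1269; [2] prior 0.33, lik 0.8, product 0.2640; [3] prior 0.34, lik 0.4, product 0.1360.
Normalizing constant = 0.52692; the posterior for Jar 2 is its product over the sum, 0.2640/0.52692 = 0.501.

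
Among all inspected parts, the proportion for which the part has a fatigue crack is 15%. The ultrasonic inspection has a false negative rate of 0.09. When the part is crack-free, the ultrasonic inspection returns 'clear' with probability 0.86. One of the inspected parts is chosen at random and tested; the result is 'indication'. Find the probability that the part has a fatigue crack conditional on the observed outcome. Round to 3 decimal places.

P(H | E) ≈ 0.534

Let H be the event that the part has a fatigue crack. P(H) = 0.15, so P(¬H) = 0.85. With E the 'indication' result, P(E|H) = 0.91 and P(E|¬H) = 0.14.
P(E) = 0.91·0.15 + 0.14·0.85 = 0.13650 + 0.11900 = 0.25550.
By Bayes' theorem, P(H|E) = 0.13650 / 0.25550 = 0.534.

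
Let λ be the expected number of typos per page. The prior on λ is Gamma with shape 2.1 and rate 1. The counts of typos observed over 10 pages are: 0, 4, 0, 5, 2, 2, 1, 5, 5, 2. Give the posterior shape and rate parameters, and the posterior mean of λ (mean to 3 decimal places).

Posterior: Gamma(shape=28.1, rate=11); mean ≈ 2.555

Total count ∑xᵢ = 26 over n = 10 pages.
Gamma is conjugate to the Poisson likelihood: posterior is Gamma(shape = 2.1+26 = 28.1, rate = 1+10 = 11).
Posterior mean = shape/rate = 28.1/11 = 2.555.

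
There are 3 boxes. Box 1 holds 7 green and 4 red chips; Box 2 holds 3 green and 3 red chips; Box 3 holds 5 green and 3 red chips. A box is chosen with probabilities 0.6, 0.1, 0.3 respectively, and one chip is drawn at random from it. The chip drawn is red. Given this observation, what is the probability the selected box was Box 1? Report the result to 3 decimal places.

Posterior probability ≈ 0.573

P(red|Box 1) = 0.3636; P(red|Box 2) = 0.5; P(red|Box 3) = 0.375.
Prior × likelihood for each source: 0.6·0.3636=0.2182, 0.1·0.5=0.05000, 0.3·0.375=0.1125. Summing gives P(red) = 0.38068.
P(Box 1 | red) = 0.2182 / 0.38068 = 0.573.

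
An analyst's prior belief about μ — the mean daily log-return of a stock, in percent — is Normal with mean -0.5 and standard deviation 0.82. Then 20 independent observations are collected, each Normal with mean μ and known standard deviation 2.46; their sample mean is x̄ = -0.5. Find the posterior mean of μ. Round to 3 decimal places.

Posterior mean ≈ -0.500

Prior precision 1/τ₀² = 1/0.82² = 1.48721; data precision n/σ² = 20/2.46² = 3.30491.
Posterior precision = 1.48721 + 3.30491 = 4.79212.
Posterior mean = (1.48721·-0.5 + 3.30491·-0.5) / 4.79212 = -0.500.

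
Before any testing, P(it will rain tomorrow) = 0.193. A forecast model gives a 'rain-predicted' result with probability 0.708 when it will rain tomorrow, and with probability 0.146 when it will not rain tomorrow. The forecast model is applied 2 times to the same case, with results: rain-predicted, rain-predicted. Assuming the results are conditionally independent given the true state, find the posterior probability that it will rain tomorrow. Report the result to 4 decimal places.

Let H be the event that it will rain tomorrow; start with P(H) = 0.193. P('rain-predicted'|H) = 0.708, P('rain-predicted'|¬H) = 0.146.
Update on result 1 ('rain-predicted'): P(H) ← 0.708·0.1930 / (0.708·0.1930 + 0.146·0.8070) = 0.13664/0.25447 = 0.5370.
Update on result 2 ('rain-predicted'): P(H) ← 0.708·0.5370 / (0.708·0.5370 + 0.146·0.4630) = 0.38018/0.44778 = 0.8490.

Posterior P(H) ≈ 0.8490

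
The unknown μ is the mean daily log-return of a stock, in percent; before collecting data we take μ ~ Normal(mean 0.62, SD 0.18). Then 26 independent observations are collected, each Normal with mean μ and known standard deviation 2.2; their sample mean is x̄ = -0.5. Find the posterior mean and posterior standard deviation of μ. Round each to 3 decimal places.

Posterior mean ≈ 0.454; posterior SD ≈ 0.166

With known σ, the Normal prior is conjugate. Weight on the data is w = (n/σ²)/(n/σ² + 1/τ₀²) = 5.37190/(5.37190+30.8642) = 0.14825.
Posterior mean = w·x̄ + (1−w)·μ₀ = 0.14825·-0.5 + 0.85175·0.62 = 0.454. Posterior variance = 1/(5.37190+30.8642) = 0.0275968, so SD = 0.166.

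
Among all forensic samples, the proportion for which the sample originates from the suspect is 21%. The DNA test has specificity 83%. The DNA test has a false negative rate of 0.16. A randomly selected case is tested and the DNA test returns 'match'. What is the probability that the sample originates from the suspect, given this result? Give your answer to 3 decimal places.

P(H | E) ≈ 0.568

Let H be the event that the sample originates from the suspect. P(H) = 0.21, so P(¬H) = 0.79. With E the 'match' result, P(E|H) = 0.84 and P(E|¬H) = 0.17.
P(E) = 0.84·0.21 + 0.17·0.79 = 0.17640 + 0.13430 = 0.31070.
By Bayes' theorem, P(H|E) = 0.17640 / 0.31070 = 0.568.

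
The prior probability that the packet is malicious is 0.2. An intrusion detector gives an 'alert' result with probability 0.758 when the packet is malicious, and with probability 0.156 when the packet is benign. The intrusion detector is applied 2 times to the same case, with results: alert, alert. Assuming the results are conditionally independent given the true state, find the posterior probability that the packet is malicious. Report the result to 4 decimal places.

Posterior P(H) ≈ 0.8551

With H the event that the packet is malicious, the joint likelihood of the observed sequence is P(data|H) = 0.758·0.758 = 0.57456 and P(data|¬H) = 0.156·0.156 = 0.024336.
Bayes: P(H|data) = 0.2·0.57456 / (0.2·0.57456 + 0.8·0.024336) = 0.11491/0.13438 = 0.8551.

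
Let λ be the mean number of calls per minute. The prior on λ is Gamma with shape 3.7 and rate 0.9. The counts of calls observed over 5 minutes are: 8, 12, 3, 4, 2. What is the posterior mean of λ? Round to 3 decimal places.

Posterior mean ≈ 5.542

The Poisson likelihood adds the total count to the shape and the number of exposure periods to the rate. Here ∑xᵢ = 29 and n = 5, so shape 3.7→32.7 and rate 0.9→5.9.
E[λ | data] = 32.7/5.9 = 5.542.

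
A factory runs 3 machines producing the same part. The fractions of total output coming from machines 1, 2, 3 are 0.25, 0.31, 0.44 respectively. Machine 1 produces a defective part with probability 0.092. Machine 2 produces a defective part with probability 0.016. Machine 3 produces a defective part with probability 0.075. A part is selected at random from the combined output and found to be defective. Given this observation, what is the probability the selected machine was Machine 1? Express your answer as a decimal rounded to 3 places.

P(defective|M1) = 0.092; P(defective|M2) = 0.016; P(defective|M3) = 0.075.
Prior × likelihood for each source: 0.25·0.092=0.02300, 0.31·0.016=0.004960, 0.44·0.075=0.03300. Summing gives P(defective) = 0.060960.
P(Machine 1 | defective) = 0.02300 / 0.060960 = 0.377.

Posterior probability ≈ 0.377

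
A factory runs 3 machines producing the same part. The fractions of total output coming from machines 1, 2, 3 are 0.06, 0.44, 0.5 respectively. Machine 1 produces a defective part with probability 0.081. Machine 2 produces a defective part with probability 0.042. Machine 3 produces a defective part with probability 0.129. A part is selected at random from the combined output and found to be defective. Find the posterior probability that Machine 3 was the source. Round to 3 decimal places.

P(defective|M1) = 0.081; P(defective|M2) = 0.042; P(defective|M3) = 0.129.
Prior × likelihood for each source: 0.06·0.081=0.004860, 0.44·0.042=0.01848, 0.5·0.129=0.06450. Summing gives P(defective) = 0.087840.
P(Machine 3 | defective) = 0.06450 / 0.087840 = 0.734.

Posterior probability ≈ 0.734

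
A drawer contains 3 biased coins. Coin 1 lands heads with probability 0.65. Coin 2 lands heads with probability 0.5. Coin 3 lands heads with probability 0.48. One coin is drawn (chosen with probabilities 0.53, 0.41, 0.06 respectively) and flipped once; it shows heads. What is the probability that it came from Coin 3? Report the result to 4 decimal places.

Posterior probability ≈ 0.0498

P(heads|C1) = 0.65; P(heads|C2) = 0.5; P(heads|C3) = 0.48.
Prior × likelihood for each source: 0.53·0.65=0.3445, 0.41·0.5=0.2050, 0.06·0.48=0.02880. Summing gives P(heads) = 0.57830.
P(Coin 3 | heads) = 0.02880 / 0.57830 = 0.0498.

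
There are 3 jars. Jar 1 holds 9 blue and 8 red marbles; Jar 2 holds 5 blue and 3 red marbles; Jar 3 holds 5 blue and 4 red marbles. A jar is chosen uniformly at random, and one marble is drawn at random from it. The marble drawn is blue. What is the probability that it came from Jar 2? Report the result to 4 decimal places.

P(blue|Jar 1) = 0.5294; P(blue|Jar 2) = 0.625; P(blue|Jar 3) = 0.5556.
Prior × likelihood for each source: 0.333333·0.5294=0.1765, 0.333333·0.625=0.2083, 0.333333·0.5556=0.1852. Summing gives P(blue) = 0.56999.
P(Jar 2 | blue) = 0.2083 / 0.56999 = 0.3655.

Posterior probability ≈ 0.3655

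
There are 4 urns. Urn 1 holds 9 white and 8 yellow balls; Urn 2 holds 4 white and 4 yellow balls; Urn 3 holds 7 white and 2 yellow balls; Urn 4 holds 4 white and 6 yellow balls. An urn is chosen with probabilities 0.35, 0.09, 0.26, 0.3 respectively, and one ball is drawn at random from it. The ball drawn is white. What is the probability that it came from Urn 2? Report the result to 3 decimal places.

Posterior probability ≈ 0.081

P(white|Urn 1) = 0.5294; P(white|Urn 2) = 0.5; P(white|Urn 3) = 0.7778; P(white|Urn 4) = 0.4.
Prior × likelihood for each source: 0.35·0.5294=0.1853, 0.09·0.5=0.04500, 0.26·0.7778=0.2022, 0.3·0.4=0.1200. Summing gives P(white) = 0.55252.
P(Urn 2 | white) = 0.04500 / 0.55252 = 0.081.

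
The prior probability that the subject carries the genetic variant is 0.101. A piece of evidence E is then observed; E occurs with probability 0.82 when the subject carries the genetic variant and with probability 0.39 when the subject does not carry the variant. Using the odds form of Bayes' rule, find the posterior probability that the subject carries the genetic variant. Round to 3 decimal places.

Posterior probability ≈ 0.191

Prior odds = 0.101/(1−0.101) = 0.11235. In log-odds, ln(0.11235) = -2.1862.
Add log likelihood ratio: ln(2.1026) = 0.74316.
Posterior log-odds = -1.4430, so posterior odds = exp(-1.4430) = 0.23622. Converting, P(H|E) = 0.23622/1.2362 = 0.191.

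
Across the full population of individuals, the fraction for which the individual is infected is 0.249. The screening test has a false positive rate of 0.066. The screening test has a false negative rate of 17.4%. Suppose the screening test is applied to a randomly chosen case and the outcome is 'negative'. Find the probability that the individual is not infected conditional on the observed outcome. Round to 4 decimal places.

P(¬H | E) ≈ 0.9418

Let H be the event that the individual is infected. P(H) = 0.249, so P(¬H) = 0.751. With E the 'negative' result, P(E|H) = 0.174 and P(E|¬H) = 0.934.
P(E) = 0.174·0.249 + 0.934·0.751 = 0.043326 + 0.70143 = 0.74476.
By Bayes' theorem, P(H|E) = 0.043326 / 0.74476 = 0.0582. Hence P(¬H|E) = 1 − 0.0582 = 0.9418.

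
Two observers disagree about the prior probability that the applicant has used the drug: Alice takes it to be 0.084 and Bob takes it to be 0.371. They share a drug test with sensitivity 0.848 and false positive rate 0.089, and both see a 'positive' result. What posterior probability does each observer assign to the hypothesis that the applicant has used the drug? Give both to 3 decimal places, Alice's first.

P('+'|H) = 0.848, P('+'|¬H) = 0.089.
Alice: numerator 0.848·0.084 = 0.071232; evidence = 0.071232+0.089·0.916 = 0.15276; posterior = 0.466.
Bob: numerator 0.848·0.371 = 0.31461; evidence = 0.31461+0.089·0.629 = 0.37059; posterior = 0.849.

Alice: 0.466; Bob: 0.849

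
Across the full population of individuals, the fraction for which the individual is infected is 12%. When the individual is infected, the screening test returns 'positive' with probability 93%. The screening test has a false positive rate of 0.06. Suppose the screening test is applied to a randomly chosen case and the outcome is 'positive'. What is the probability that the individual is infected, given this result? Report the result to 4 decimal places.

Let H be the event that the individual is infected. P(H) = 0.12, so P(¬H) = 0.88. With E the 'positive' result, P(E|H) = 0.93 and P(E|¬H) = 0.06.
P(E) = 0.93·0.12 + 0.06·0.88 = 0.11160 + 0.052800 = 0.16440.
By Bayes' theorem, P(H|E) = 0.11160 / 0.16440 = 0.6788.

P(H | E) ≈ 0.6788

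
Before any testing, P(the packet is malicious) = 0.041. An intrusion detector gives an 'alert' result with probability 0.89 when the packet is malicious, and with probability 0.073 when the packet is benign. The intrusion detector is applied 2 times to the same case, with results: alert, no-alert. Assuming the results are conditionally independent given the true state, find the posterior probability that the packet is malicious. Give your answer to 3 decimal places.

Posterior P(H) ≈ 0.058

With H the event that the packet is malicious, the joint likelihood of the observed sequence is P(data|H) = 0.89·0.11 = 0.097900 and P(data|¬H) = 0.073·0.927 = 0.067671.
Bayes: P(H|data) = 0.041·0.097900 / (0.041·0.097900 + 0.959·0.067671) = 0.0040139/0.068910 = 0.0582.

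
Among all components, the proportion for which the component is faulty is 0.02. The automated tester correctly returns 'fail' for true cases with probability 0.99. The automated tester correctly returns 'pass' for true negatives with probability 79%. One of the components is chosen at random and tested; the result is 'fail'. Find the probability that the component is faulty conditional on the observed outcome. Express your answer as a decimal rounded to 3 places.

Let H be the event that the component is faulty. P(H) = 0.02, so P(¬H) = 0.98. With E the 'fail' result, P(E|H) = 0.99 and P(E|¬H) = 0.21.
P(E) = 0.99·0.02 + 0.21·0.98 = 0.019800 + 0.20580 = 0.22560.
By Bayes' theorem, P(H|E) = 0.019800 / 0.22560 = 0.088.

P(H | E) ≈ 0.088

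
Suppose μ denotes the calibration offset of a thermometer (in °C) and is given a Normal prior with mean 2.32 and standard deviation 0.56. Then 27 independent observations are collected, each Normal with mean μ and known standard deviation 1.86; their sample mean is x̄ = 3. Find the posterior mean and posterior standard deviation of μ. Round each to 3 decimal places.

Posterior mean ≈ 2.803; posterior SD ≈ 0.302

With known σ, the Normal prior is conjugate. Weight on the data is w = (n/σ²)/(n/σ² + 1/τ₀²) = 7.80437/(7.80437+3.18878) = 0.70993.
Posterior mean = w·x̄ + (1−w)·μ₀ = 0.70993·3 + 0.29007·2.32 = 2.803. Posterior variance = 1/(7.80437+3.18878) = 0.0909658, so SD = 0.302.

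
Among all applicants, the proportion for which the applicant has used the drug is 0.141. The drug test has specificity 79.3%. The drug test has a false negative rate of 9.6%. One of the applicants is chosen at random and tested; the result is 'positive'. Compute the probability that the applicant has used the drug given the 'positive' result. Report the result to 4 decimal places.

Let H be the event that the applicant has used the drug. P(H) = 0.141, so P(¬H) = 0.859. With E the 'positive' result, P(E|H) = 0.904 and P(E|¬H) = 0.207.
P(E) = 0.904·0.141 + 0.207·0.859 = 0.12746 + 0.17781 = 0.30528.
By Bayes' theorem, P(H|E) = 0.12746 / 0.30528 = 0.4175.

P(H | E) ≈ 0.4175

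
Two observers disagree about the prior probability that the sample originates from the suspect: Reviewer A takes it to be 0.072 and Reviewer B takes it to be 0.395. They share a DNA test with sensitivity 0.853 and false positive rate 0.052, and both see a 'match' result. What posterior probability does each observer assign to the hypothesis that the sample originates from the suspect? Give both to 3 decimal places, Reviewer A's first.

Reviewer A: 0.560; Reviewer B: 0.915

P('+'|H) = 0.853, P('+'|¬H) = 0.052.
Reviewer A: numerator 0.853·0.072 = 0.061416; evidence = 0.061416+0.052·0.928 = 0.10967; posterior = 0.560.
Reviewer B: numerator 0.853·0.395 = 0.33693; evidence = 0.33693+0.052·0.605 = 0.36839; posterior = 0.915.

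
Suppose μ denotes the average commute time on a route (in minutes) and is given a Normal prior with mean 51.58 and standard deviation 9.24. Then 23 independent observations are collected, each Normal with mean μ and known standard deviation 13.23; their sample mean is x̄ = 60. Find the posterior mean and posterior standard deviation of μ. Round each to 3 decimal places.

With known σ, the Normal prior is conjugate. Weight on the data is w = (n/σ²)/(n/σ² + 1/τ₀²) = 0.131404/(0.131404+0.0117127) = 0.91816.
Posterior mean = w·x̄ + (1−w)·μ₀ = 0.91816·60 + 0.081840·51.58 = 59.311. Posterior variance = 1/(0.131404+0.0117127) = 6.98731, so SD = 2.643.

Posterior mean ≈ 59.311; posterior SD ≈ 2.643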